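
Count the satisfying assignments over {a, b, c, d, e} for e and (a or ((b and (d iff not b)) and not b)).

Initial set: {T (e and (a or ((b and (d iff not b)) and not b)))}.
T (e and (a or ((b and (d iff not b)) and not b))): α-rule — add T e, T (a or ((b and (d iff not b)) and not b)).
T (a or ((b and (d iff not b)) and not b)): β-rule — branch into T a  //  T ((b and (d iff not b)) and not b).
  branch 1 (add T a):
    ○ open, literals {a=T, e=T}.
  branch 2 (add T ((b and (d iff not b)) and not b)):
    T ((b and (d iff not b)) and not b): α-rule — add T (b and (d iff not b)), T not b.
    T (b and (d iff not b)): α-rule — add T b, T (d iff not b).
    × closes — contains both b and not b.
1 branch closed, 1 open.
Each open branch fixes some atoms; the unmentioned ones are free. Counting distinct full assignments: branch {a=T, e=T} (b, c, d) contributes 8 new. Total: 8.

8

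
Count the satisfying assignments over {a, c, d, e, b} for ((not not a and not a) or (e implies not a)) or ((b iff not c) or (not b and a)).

Initial set: {(((not not a and not a) or (e implies not a)) or ((b iff not c) or (not b and a)))}.
(((not not a and not a) or (e implies not a)) or ((b iff not c) or (not b and a))): β-rule — branch into ((not not a and not a) or (e implies not a))  //  ((b iff not c) or (not b and a)).
  branch 1 (add ((not not a and not a) or (e implies not a))):
    ((not not a and not a) or (e implies not a)): β-rule — branch into (not not a and not a)  //  (e implies not a).
      branch 1.1 (add (not not a and not a)):
        (not not a and not a): α-rule — add not not a, not a.
        not not a: drop double negation, giving a.
        × closes — contains both a and not a.
      branch 1.2 (add (e implies not a)):
        (e implies not a): β-rule — branch into not e  //  not a.
          branch 1.2.1 (add not e):
            ○ open, literals {e=F}.
          branch 1.2.2 (add not a):
            ○ open, literals {a=F}.
  branch 2 (add ((b iff not c) or (not b and a))):
    ((b iff not c) or (not b and a)): β-rule — branch into (b iff not c)  //  (not b and a).
      branch 2.1 (add (b iff not c)):
        (b iff not c): β-rule — branch into b, not c  //  not b, not not c.
          branch 2.1.1 (add b, not c):
            ○ open, literals {b=T, c=F}.
          branch 2.1.2 (add not b, not not c):
            ○ open, literals {b=F, c=T}.
      branch 2.2 (add (not b and a)):
        (not b and a): α-rule — add not b, a.
        ○ open, literals {a=T, b=F}.
1 branch closed, 5 open.
Each open branch fixes some atoms; the unmentioned ones are free. Counting distinct full assignments: branch {e=F} (a, c, d, b) contributes 16 new; branch {a=F} (c, d, e, b) contributes 8 new; branch {b=T, c=F} (a, d, e) contributes 2 new; branch {b=F, c=T} (a, d, e) contributes 2 new; branch {a=T, b=F} (c, d, e) contributes 2 new. Total: 30.

30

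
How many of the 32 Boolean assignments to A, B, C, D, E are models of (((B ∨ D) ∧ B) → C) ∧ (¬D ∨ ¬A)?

18

Initial set: {((((B ∨ D) ∧ B) → C) ∧ (¬D ∨ ¬A))}.
((((B ∨ D) ∧ B) → C) ∧ (¬D ∨ ¬A)): α-rule — add (((B ∨ D) ∧ B) → C), (¬D ∨ ¬A).
(((B ∨ D) ∧ B) → C): β-rule — branch into ¬((B ∨ D) ∧ B)  //  C.
  branch 1 (add ¬((B ∨ D) ∧ B)):
    (¬D ∨ ¬A): β-rule — branch into ¬D  //  ¬A.
      branch 1.1 (add ¬D):
        ¬((B ∨ D) ∧ B): β-rule — branch into ¬(B ∨ D)  //  ¬B.
          branch 1.1.1 (add ¬(B ∨ D)):
            ¬(B ∨ D): α-rule — add ¬B, ¬D.
            ○ open, literals {B=false, D=false}.
          branch 1.1.2 (add ¬B):
            ○ open, literals {B=false, D=false}.
      branch 1.2 (add ¬A):
        ¬((B ∨ D) ∧ B): β-rule — branch into ¬(B ∨ D)  //  ¬B.
          branch 1.2.1 (add ¬(B ∨ D)):
            ¬(B ∨ D): α-rule — add ¬B, ¬D.
            ○ open, literals {A=false, B=false, D=false}.
          branch 1.2.2 (add ¬B):
            ○ open, literals {A=false, B=false}.
  branch 2 (add C):
    (¬D ∨ ¬A): β-rule — branch into ¬D  //  ¬A.
      branch 2.1 (add ¬D):
        ○ open, literals {C=true, D=false}.
      branch 2.2 (add ¬A):
        ○ open, literals {A=false, C=true}.
0 branches closed, 6 open.
Each open branch fixes some atoms; the unmentioned ones are free. Counting distinct full assignments: branch {B=false, D=false} (A, C, E) contributes 8 new; branch {B=false, D=false} (A, C, E) contributes 0 new; branch {A=false, B=false, D=false} (C, E) contributes 0 new; branch {A=false, B=false} (C, D, E) contributes 4 new; branch {C=true, D=false} (A, B, E) contributes 4 new; branch {A=false, C=true} (B, D, E) contributes 2 new. Total: 18.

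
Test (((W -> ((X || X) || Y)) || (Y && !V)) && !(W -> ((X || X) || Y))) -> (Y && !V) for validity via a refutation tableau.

Assume the negation and expand:
Initial set: {F ((((W -> ((X || X) || Y)) || (Y && !V)) && !(W -> ((X || X) || Y))) -> (Y && !V))}.
F ((((W -> ((X || X) || Y)) || (Y && !V)) && !(W -> ((X || X) || Y))) -> (Y && !V)): α-rule — add T (((W -> ((X || X) || Y)) || (Y && !V)) && !(W -> ((X || X) || Y))), F (Y && !V).
T (((W -> ((X || X) || Y)) || (Y && !V)) && !(W -> ((X || X) || Y))): α-rule — add T ((W -> ((X || X) || Y)) || (Y && !V)), T !(W -> ((X || X) || Y)).
T !(W -> ((X || X) || Y)): α-rule — add T W, F ((X || X) || Y).
F ((X || X) || Y): α-rule — add F (X || X), F Y.
F (X || X): α-rule — add F X, F X.
F (Y && !V): β-rule — branch into F Y  //  F !V.
  branch 1 (add F Y):
    T ((W -> ((X || X) || Y)) || (Y && !V)): β-rule — branch into T (W -> ((X || X) || Y))  //  T (Y && !V).
      branch 1.1 (add T (W -> ((X || X) || Y))):
        T (W -> ((X || X) || Y)): β-rule — branch into F W  //  T ((X || X) || Y).
          branch 1.1.1 (add F W):
            × closes — contains both W and !W.
          branch 1.1.2 (add T ((X || X) || Y)):
            T ((X || X) || Y): β-rule — branch into T (X || X)  //  T Y.
              branch 1.1.2.1 (add T (X || X)):
                T (X || X): β-rule — branch into T X  //  T X.
                  branch 1.1.2.1.1 (add T X):
                    × closes — contains both X and !X.
                  branch 1.1.2.1.2 (add T X):
                    × closes — contains both X and !X.
              branch 1.1.2.2 (add T Y):
                × closes — contains both Y and !Y.
      branch 1.2 (add T (Y && !V)):
        T (Y && !V): α-rule — add T Y, T !V.
        × closes — contains both Y and !Y.
  branch 2 (add F !V):
    T ((W -> ((X || X) || Y)) || (Y && !V)): β-rule — branch into T (W -> ((X || X) || Y))  //  T (Y && !V).
      branch 2.1 (add T (W -> ((X || X) || Y))):
        T (W -> ((X || X) || Y)): β-rule — branch into F W  //  T ((X || X) || Y).
          branch 2.1.1 (add F W):
            × closes — contains both W and !W.
          branch 2.1.2 (add T ((X || X) || Y)):
            T ((X || X) || Y): β-rule — branch into T (X || X)  //  T Y.
              branch 2.1.2.1 (add T (X || X)):
                T (X || X): β-rule — branch into T X  //  T X.
                  branch 2.1.2.1.1 (add T X):
                    × closes — contains both X and !X.
                  branch 2.1.2.1.2 (add T X):
                    × closes — contains both X and !X.
              branch 2.1.2.2 (add T Y):
                × closes — contains both Y and !Y.
      branch 2.2 (add T (Y && !V)):
        T (Y && !V): α-rule — add T Y, T !V.
        × closes — contains both Y and !Y.
All 10 branches close.
Every branch closed, so the negation is unsatisfiable and the formula is valid.

Valid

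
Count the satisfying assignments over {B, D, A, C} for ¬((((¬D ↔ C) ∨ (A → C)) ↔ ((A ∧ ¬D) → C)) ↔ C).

8

Initial set: {¬((((¬D ↔ C) ∨ (A → C)) ↔ ((A ∧ ¬D) → C)) ↔ C)}.
¬((((¬D ↔ C) ∨ (A → C)) ↔ ((A ∧ ¬D) → C)) ↔ C): β-rule — branch into (((¬D ↔ C) ∨ (A → C)) ↔ ((A ∧ ¬D) → C)), ¬C  //  ¬(((¬D ↔ C) ∨ (A → C)) ↔ ((A ∧ ¬D) → C)), C.
  branch 1 (add (((¬D ↔ C) ∨ (A → C)) ↔ ((A ∧ ¬D) → C)), ¬C):
    (((¬D ↔ C) ∨ (A → C)) ↔ ((A ∧ ¬D) → C)): β-rule — branch into ((¬D ↔ C) ∨ (A → C)), ((A ∧ ¬D) → C)  //  ¬((¬D ↔ C) ∨ (A → C)), ¬((A ∧ ¬D) → C).
      branch 1.1 (add ((¬D ↔ C) ∨ (A → C)), ((A ∧ ¬D) → C)):
        ((¬D ↔ C) ∨ (A → C)): β-rule — branch into (¬D ↔ C)  //  (A → C).
          branch 1.1.1 (add (¬D ↔ C)):
            ((A ∧ ¬D) → C): β-rule — branch into ¬(A ∧ ¬D)  //  C.
              branch 1.1.1.1 (add ¬(A ∧ ¬D)):
                (¬D ↔ C): β-rule — branch into ¬D, C  //  ¬¬D, ¬C.
                  branch 1.1.1.1.1 (add ¬D, C):
                    × closes — contains both C and ¬C.
                  branch 1.1.1.1.2 (add ¬¬D, ¬C):
                    ¬(A ∧ ¬D): β-rule — branch into ¬A  //  ¬¬D.
                      branch 1.1.1.1.2.1 (add ¬A):
                        ○ open, literals {A=F, C=F, D=T}.
                      branch 1.1.1.1.2.2 (add ¬¬D):
                        ○ open, literals {C=F, D=T}.
              branch 1.1.1.2 (add C):
                × closes — contains both C and ¬C.
          branch 1.1.2 (add (A → C)):
            ((A ∧ ¬D) → C): β-rule — branch into ¬(A ∧ ¬D)  //  C.
              branch 1.1.2.1 (add ¬(A ∧ ¬D)):
                (A → C): β-rule — branch into ¬A  //  C.
                  branch 1.1.2.1.1 (add ¬A):
                    ¬(A ∧ ¬D): β-rule — branch into ¬A  //  ¬¬D.
                      branch 1.1.2.1.1.1 (add ¬A):
                        ○ open, literals {A=F, C=F}.
                      branch 1.1.2.1.1.2 (add ¬¬D):
                        ○ open, literals {A=F, C=F, D=T}.
                  branch 1.1.2.1.2 (add C):
                    × closes — contains both C and ¬C.
              branch 1.1.2.2 (add C):
                × closes — contains both C and ¬C.
      branch 1.2 (add ¬((¬D ↔ C) ∨ (A → C)), ¬((A ∧ ¬D) → C)):
        ¬((¬D ↔ C) ∨ (A → C)): α-rule — add ¬(¬D ↔ C), ¬(A → C).
        ¬((A ∧ ¬D) → C): α-rule — add (A ∧ ¬D), ¬C.
        ¬(A → C): α-rule — add A, ¬C.
        (A ∧ ¬D): α-rule — add A, ¬D.
        ¬(¬D ↔ C): β-rule — branch into ¬D, ¬C  //  ¬¬D, C.
          branch 1.2.1 (add ¬D, ¬C):
            ○ open, literals {A=T, C=F, D=F}.
          branch 1.2.2 (add ¬¬D, C):
            × closes — contains both D and ¬D.
  branch 2 (add ¬(((¬D ↔ C) ∨ (A → C)) ↔ ((A ∧ ¬D) → C)), C):
    ¬(((¬D ↔ C) ∨ (A → C)) ↔ ((A ∧ ¬D) → C)): β-rule — branch into ((¬D ↔ C) ∨ (A → C)), ¬((A ∧ ¬D) → C)  //  ¬((¬D ↔ C) ∨ (A → C)), ((A ∧ ¬D) → C).
      branch 2.1 (add ((¬D ↔ C) ∨ (A → C)), ¬((A ∧ ¬D) → C)):
        ¬((A ∧ ¬D) → C): α-rule — add (A ∧ ¬D), ¬C.
        × closes — contains both C and ¬C.
      branch 2.2 (add ¬((¬D ↔ C) ∨ (A → C)), ((A ∧ ¬D) → C)):
        ¬((¬D ↔ C) ∨ (A → C)): α-rule — add ¬(¬D ↔ C), ¬(A → C).
        ¬(A → C): α-rule — add A, ¬C.
        × closes — contains both C and ¬C.
7 branches closed, 5 open.
Each open branch fixes some atoms; the unmentioned ones are free. Counting distinct full assignments: branch {A=F, C=F, D=T} (B) contributes 2 new; branch {C=F, D=T} (B, A) contributes 2 new; branch {A=F, C=F} (B, D) contributes 2 new; branch {A=F, C=F, D=T} (B) contributes 0 new; branch {A=T, C=F, D=F} (B) contributes 2 new. Total: 8.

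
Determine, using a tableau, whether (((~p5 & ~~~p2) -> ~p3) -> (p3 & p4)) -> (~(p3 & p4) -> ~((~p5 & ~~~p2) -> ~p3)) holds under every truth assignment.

Valid

Assume the negation and expand:
Initial set: {~((((~p5 & ~~~p2) -> ~p3) -> (p3 & p4)) -> (~(p3 & p4) -> ~((~p5 & ~~~p2) -> ~p3)))}.
~((((~p5 & ~~~p2) -> ~p3) -> (p3 & p4)) -> (~(p3 & p4) -> ~((~p5 & ~~~p2) -> ~p3))): α-rule — add (((~p5 & ~~~p2) -> ~p3) -> (p3 & p4)), ~(~(p3 & p4) -> ~((~p5 & ~~~p2) -> ~p3)).
~(~(p3 & p4) -> ~((~p5 & ~~~p2) -> ~p3)): α-rule — add ~(p3 & p4), ~~((~p5 & ~~~p2) -> ~p3).
(((~p5 & ~~~p2) -> ~p3) -> (p3 & p4)): β-rule — branch into ~((~p5 & ~~~p2) -> ~p3)  //  (p3 & p4).
  branch 1 (add ~((~p5 & ~~~p2) -> ~p3)):
    ~((~p5 & ~~~p2) -> ~p3): α-rule — add (~p5 & ~~~p2), ~~p3.
    (~p5 & ~~~p2): α-rule — add ~p5, ~~~p2.
    ~~~p2: drop double negation, giving ~p2.
    ~(p3 & p4): β-rule — branch into ~p3  //  ~p4.
      branch 1.1 (add ~p3):
        × closes — contains both p3 and ~p3.
      branch 1.2 (add ~p4):
        ~~((~p5 & ~~~p2) -> ~p3): β-rule — branch into ~(~p5 & ~~~p2)  //  ~p3.
          branch 1.2.1 (add ~(~p5 & ~~~p2)):
            ~(~p5 & ~~~p2): β-rule — branch into ~~p5  //  ~~~~p2.
              branch 1.2.1.1 (add ~~p5):
                × closes — contains both p5 and ~p5.
              branch 1.2.1.2 (add ~~~~p2):
                ~~~~p2: drop double negation, giving ~~p2.
                × closes — contains both p2 and ~p2.
          branch 1.2.2 (add ~p3):
            × closes — contains both p3 and ~p3.
  branch 2 (add (p3 & p4)):
    (p3 & p4): α-rule — add p3, p4.
    ~(p3 & p4): β-rule — branch into ~p3  //  ~p4.
      branch 2.1 (add ~p3):
        × closes — contains both p3 and ~p3.
      branch 2.2 (add ~p4):
        × closes — contains both p4 and ~p4.
All 6 branches close.
Every branch closed, so the negation is unsatisfiable and the formula is valid.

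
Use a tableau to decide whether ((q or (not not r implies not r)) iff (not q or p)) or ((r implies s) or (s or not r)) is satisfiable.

Satisfiable

Initial set: {(((q or (not not r implies not r)) iff (not q or p)) or ((r implies s) or (s or not r)))}.
(((q or (not not r implies not r)) iff (not q or p)) or ((r implies s) or (s or not r))): β-rule — branch into ((q or (not not r implies not r)) iff (not q or p))  //  ((r implies s) or (s or not r)).
  branch 1 (add ((q or (not not r implies not r)) iff (not q or p))):
    ((q or (not not r implies not r)) iff (not q or p)): β-rule — branch into (q or (not not r implies not r)), (not q or p)  //  not (q or (not not r implies not r)), not (not q or p).
      branch 1.1 (add (q or (not not r implies not r)), (not q or p)):
        (q or (not not r implies not r)): β-rule — branch into q  //  (not not r implies not r).
          branch 1.1.1 (add q):
            (not q or p): β-rule — branch into not q  //  p.
              branch 1.1.1.1 (add not q):
                × closes — contains both q and not q.
              branch 1.1.1.2 (add p):
                ○ open, literals {p=1, q=1}.
          branch 1.1.2 (add (not not r implies not r)):
            (not q or p): β-rule — branch into not q  //  p.
              branch 1.1.2.1 (add not q):
                (not not r implies not r): β-rule — branch into not not not r  //  not r.
                  branch 1.1.2.1.1 (add not not not r):
                    not not not r: drop double negation, giving not r.
                    ○ open, literals {q=0, r=0}.
                  branch 1.1.2.1.2 (add not r):
                    ○ open, literals {q=0, r=0}.
              branch 1.1.2.2 (add p):
                (not not r implies not r): β-rule — branch into not not not r  //  not r.
                  branch 1.1.2.2.1 (add not not not r):
                    not not not r: drop double negation, giving not r.
                    ○ open, literals {p=1, r=0}.
                  branch 1.1.2.2.2 (add not r):
                    ○ open, literals {p=1, r=0}.
      branch 1.2 (add not (q or (not not r implies not r)), not (not q or p)):
        not (q or (not not r implies not r)): α-rule — add not q, not (not not r implies not r).
        not (not q or p): α-rule — add not not q, not p.
        × closes — contains both q and not q.
  branch 2 (add ((r implies s) or (s or not r))):
    ((r implies s) or (s or not r)): β-rule — branch into (r implies s)  //  (s or not r).
      branch 2.1 (add (r implies s)):
        (r implies s): β-rule — branch into not r  //  s.
          branch 2.1.1 (add not r):
            ○ open, literals {r=0}.
          branch 2.1.2 (add s):
            ○ open, literals {s=1}.
      branch 2.2 (add (s or not r)):
        (s or not r): β-rule — branch into s  //  not r.
          branch 2.2.1 (add s):
            ○ open, literals {s=1}.
          branch 2.2.2 (add not r):
            ○ open, literals {r=0}.
2 branches closed, 9 open.
An open branch gives a satisfying assignment: p=1, q=1.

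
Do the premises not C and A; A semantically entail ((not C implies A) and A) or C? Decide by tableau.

Initial set: {(not C and A); A; not (((not C implies A) and A) or C)}.
(not C and A): α-rule — add not C, A.
not (((not C implies A) and A) or C): α-rule — add not ((not C implies A) and A), not C.
not ((not C implies A) and A): β-rule — branch into not (not C implies A)  //  not A.
  branch 1 (add not (not C implies A)):
    not (not C implies A): α-rule — add not C, not A.
    × closes — contains both A and not A.
  branch 2 (add not A):
    × closes — contains both A and not A.
All 2 branches close.
Every branch closed, so the premises entail the conclusion.

Yes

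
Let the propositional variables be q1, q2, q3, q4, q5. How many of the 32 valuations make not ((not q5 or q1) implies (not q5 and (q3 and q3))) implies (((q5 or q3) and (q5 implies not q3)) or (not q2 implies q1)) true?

30

Initial set: {(not ((not q5 or q1) implies (not q5 and (q3 and q3))) implies (((q5 or q3) and (q5 implies not q3)) or (not q2 implies q1)))}.
(not ((not q5 or q1) implies (not q5 and (q3 and q3))) implies (((q5 or q3) and (q5 implies not q3)) or (not q2 implies q1))): β-rule — branch into not not ((not q5 or q1) implies (not q5 and (q3 and q3)))  //  (((q5 or q3) and (q5 implies not q3)) or (not q2 implies q1)).
  branch 1 (add not not ((not q5 or q1) implies (not q5 and (q3 and q3)))):
    not not ((not q5 or q1) implies (not q5 and (q3 and q3))): β-rule — branch into not (not q5 or q1)  //  (not q5 and (q3 and q3)).
      branch 1.1 (add not (not q5 or q1)):
        not (not q5 or q1): α-rule — add not not q5, not q1.
        ○ open, literals {q1=F, q5=T}.
      branch 1.2 (add (not q5 and (q3 and q3))):
        (not q5 and (q3 and q3)): α-rule — add not q5, (q3 and q3).
        (q3 and q3): α-rule — add q3, q3.
        ○ open, literals {q3=T, q5=F}.
  branch 2 (add (((q5 or q3) and (q5 implies not q3)) or (not q2 implies q1))):
    (((q5 or q3) and (q5 implies not q3)) or (not q2 implies q1)): β-rule — branch into ((q5 or q3) and (q5 implies not q3))  //  (not q2 implies q1).
      branch 2.1 (add ((q5 or q3) and (q5 implies not q3))):
        ((q5 or q3) and (q5 implies not q3)): α-rule — add (q5 or q3), (q5 implies not q3).
        (q5 or q3): β-rule — branch into q5  //  q3.
          branch 2.1.1 (add q5):
            (q5 implies not q3): β-rule — branch into not q5  //  not q3.
              branch 2.1.1.1 (add not q5):
                × closes — contains both q5 and not q5.
              branch 2.1.1.2 (add not q3):
                ○ open, literals {q3=F, q5=T}.
          branch 2.1.2 (add q3):
            (q5 implies not q3): β-rule — branch into not q5  //  not q3.
              branch 2.1.2.1 (add not q5):
                ○ open, literals {q3=T, q5=F}.
              branch 2.1.2.2 (add not q3):
                × closes — contains both q3 and not q3.
      branch 2.2 (add (not q2 implies q1)):
        (not q2 implies q1): β-rule — branch into not not q2  //  q1.
          branch 2.2.1 (add not not q2):
            ○ open, literals {q2=T}.
          branch 2.2.2 (add q1):
            ○ open, literals {q1=T}.
2 branches closed, 6 open.
Each open branch fixes some atoms; the unmentioned ones are free. Counting distinct full assignments: branch {q1=F, q5=T} (q2, q3, q4) contributes 8 new; branch {q3=T, q5=F} (q1, q2, q4) contributes 8 new; branch {q3=F, q5=T} (q1, q2, q4) contributes 4 new; branch {q3=T, q5=F} (q1, q2, q4) contributes 0 new; branch {q2=T} (q1, q3, q4, q5) contributes 6 new; branch {q1=T} (q2, q3, q4, q5) contributes 4 new. Total: 30.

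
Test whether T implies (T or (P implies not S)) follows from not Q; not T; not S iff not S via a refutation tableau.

Initial set: {T not Q; T not T; T (not S iff not S); F (T implies (T or (P implies not S)))}.
F (T implies (T or (P implies not S))): α-rule — add T T, F (T or (P implies not S)).
× closes — contains both T and not T.
All 1 branch closes.
Every branch closed, so the premises entail the conclusion.

Yes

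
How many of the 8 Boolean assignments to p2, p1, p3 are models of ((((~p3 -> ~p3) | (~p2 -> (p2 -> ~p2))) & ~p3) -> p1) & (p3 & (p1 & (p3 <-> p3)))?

2

Initial set: {(((((~p3 -> ~p3) | (~p2 -> (p2 -> ~p2))) & ~p3) -> p1) & (p3 & (p1 & (p3 <-> p3))))}.
(((((~p3 -> ~p3) | (~p2 -> (p2 -> ~p2))) & ~p3) -> p1) & (p3 & (p1 & (p3 <-> p3)))): α-rule — add ((((~p3 -> ~p3) | (~p2 -> (p2 -> ~p2))) & ~p3) -> p1), (p3 & (p1 & (p3 <-> p3))).
(p3 & (p1 & (p3 <-> p3))): α-rule — add p3, (p1 & (p3 <-> p3)).
(p1 & (p3 <-> p3)): α-rule — add p1, (p3 <-> p3).
((((~p3 -> ~p3) | (~p2 -> (p2 -> ~p2))) & ~p3) -> p1): β-rule — branch into ~(((~p3 -> ~p3) | (~p2 -> (p2 -> ~p2))) & ~p3)  //  p1.
  branch 1 (add ~(((~p3 -> ~p3) | (~p2 -> (p2 -> ~p2))) & ~p3)):
    (p3 <-> p3): β-rule — branch into p3, p3  //  ~p3, ~p3.
      branch 1.1 (add p3, p3):
        ~(((~p3 -> ~p3) | (~p2 -> (p2 -> ~p2))) & ~p3): β-rule — branch into ~((~p3 -> ~p3) | (~p2 -> (p2 -> ~p2)))  //  ~~p3.
          branch 1.1.1 (add ~((~p3 -> ~p3) | (~p2 -> (p2 -> ~p2)))):
            ~((~p3 -> ~p3) | (~p2 -> (p2 -> ~p2))): α-rule — add ~(~p3 -> ~p3), ~(~p2 -> (p2 -> ~p2)).
            ~(~p3 -> ~p3): α-rule — add ~p3, ~~p3.
            × closes — contains both p3 and ~p3.
          branch 1.1.2 (add ~~p3):
            ○ open, literals {p1=T, p3=T}.
      branch 1.2 (add ~p3, ~p3):
        × closes — contains both p3 and ~p3.
  branch 2 (add p1):
    (p3 <-> p3): β-rule — branch into p3, p3  //  ~p3, ~p3.
      branch 2.1 (add p3, p3):
        ○ open, literals {p1=T, p3=T}.
      branch 2.2 (add ~p3, ~p3):
        × closes — contains both p3 and ~p3.
3 branches closed, 2 open.
Each open branch fixes some atoms; the unmentioned ones are free. Counting distinct full assignments: branch {p1=T, p3=T} (p2) contributes 2 new; branch {p1=T, p3=T} (p2) contributes 0 new. Total: 2.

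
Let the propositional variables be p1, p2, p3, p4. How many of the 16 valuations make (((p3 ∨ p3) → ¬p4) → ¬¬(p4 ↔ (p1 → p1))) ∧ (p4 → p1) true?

Initial set: {((((p3 ∨ p3) → ¬p4) → ¬¬(p4 ↔ (p1 → p1))) ∧ (p4 → p1))}.
((((p3 ∨ p3) → ¬p4) → ¬¬(p4 ↔ (p1 → p1))) ∧ (p4 → p1)): α-rule — add (((p3 ∨ p3) → ¬p4) → ¬¬(p4 ↔ (p1 → p1))), (p4 → p1).
(((p3 ∨ p3) → ¬p4) → ¬¬(p4 ↔ (p1 → p1))): β-rule — branch into ¬((p3 ∨ p3) → ¬p4)  //  ¬¬(p4 ↔ (p1 → p1)).
  branch 1 (add ¬((p3 ∨ p3) → ¬p4)):
    ¬((p3 ∨ p3) → ¬p4): α-rule — add (p3 ∨ p3), ¬¬p4.
    (p4 → p1): β-rule — branch into ¬p4  //  p1.
      branch 1.1 (add ¬p4):
        × closes — contains both p4 and ¬p4.
      branch 1.2 (add p1):
        (p3 ∨ p3): β-rule — branch into p3  //  p3.
          branch 1.2.1 (add p3):
            ○ open, literals {p1=T, p3=T, p4=T}.
          branch 1.2.2 (add p3):
            ○ open, literals {p1=T, p3=T, p4=T}.
  branch 2 (add ¬¬(p4 ↔ (p1 → p1))):
    ¬¬(p4 ↔ (p1 → p1)): drop double negation, giving (p4 ↔ (p1 → p1)).
    (p4 → p1): β-rule — branch into ¬p4  //  p1.
      branch 2.1 (add ¬p4):
        (p4 ↔ (p1 → p1)): β-rule — branch into p4, (p1 → p1)  //  ¬p4, ¬(p1 → p1).
          branch 2.1.1 (add p4, (p1 → p1)):
            × closes — contains both p4 and ¬p4.
          branch 2.1.2 (add ¬p4, ¬(p1 → p1)):
            ¬(p1 → p1): α-rule — add p1, ¬p1.
            × closes — contains both p1 and ¬p1.
      branch 2.2 (add p1):
        (p4 ↔ (p1 → p1)): β-rule — branch into p4, (p1 → p1)  //  ¬p4, ¬(p1 → p1).
          branch 2.2.1 (add p4, (p1 → p1)):
            (p1 → p1): β-rule — branch into ¬p1  //  p1.
              branch 2.2.1.1 (add ¬p1):
                × closes — contains both p1 and ¬p1.
              branch 2.2.1.2 (add p1):
                ○ open, literals {p1=T, p4=T}.
          branch 2.2.2 (add ¬p4, ¬(p1 → p1)):
            ¬(p1 → p1): α-rule — add p1, ¬p1.
            × closes — contains both p1 and ¬p1.
5 branches closed, 3 open.
Each open branch fixes some atoms; the unmentioned ones are free. Counting distinct full assignments: branch {p1=T, p3=T, p4=T} (p2) contributes 2 new; branch {p1=T, p3=T, p4=T} (p2) contributes 0 new; branch {p1=T, p4=T} (p2, p3) contributes 2 new. Total: 4.

4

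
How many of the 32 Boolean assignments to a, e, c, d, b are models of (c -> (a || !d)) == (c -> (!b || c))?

28

Initial set: {((c -> (a || !d)) == (c -> (!b || c)))}.
((c -> (a || !d)) == (c -> (!b || c))): β-rule — branch into (c -> (a || !d)), (c -> (!b || c))  //  !(c -> (a || !d)), !(c -> (!b || c)).
  branch 1 (add (c -> (a || !d)), (c -> (!b || c))):
    (c -> (a || !d)): β-rule — branch into !c  //  (a || !d).
      branch 1.1 (add !c):
        (c -> (!b || c)): β-rule — branch into !c  //  (!b || c).
          branch 1.1.1 (add !c):
            ○ open, literals {c=F}.
          branch 1.1.2 (add (!b || c)):
            (!b || c): β-rule — branch into !b  //  c.
              branch 1.1.2.1 (add !b):
                ○ open, literals {b=F, c=F}.
              branch 1.1.2.2 (add c):
                × closes — contains both c and !c.
      branch 1.2 (add (a || !d)):
        (c -> (!b || c)): β-rule — branch into !c  //  (!b || c).
          branch 1.2.1 (add !c):
            (a || !d): β-rule — branch into a  //  !d.
              branch 1.2.1.1 (add a):
                ○ open, literals {a=T, c=F}.
              branch 1.2.1.2 (add !d):
                ○ open, literals {c=F, d=F}.
          branch 1.2.2 (add (!b || c)):
            (a || !d): β-rule — branch into a  //  !d.
              branch 1.2.2.1 (add a):
                (!b || c): β-rule — branch into !b  //  c.
                  branch 1.2.2.1.1 (add !b):
                    ○ open, literals {a=T, b=F}.
                  branch 1.2.2.1.2 (add c):
                    ○ open, literals {a=T, c=T}.
              branch 1.2.2.2 (add !d):
                (!b || c): β-rule — branch into !b  //  c.
                  branch 1.2.2.2.1 (add !b):
                    ○ open, literals {b=F, d=F}.
                  branch 1.2.2.2.2 (add c):
                    ○ open, literals {c=T, d=F}.
  branch 2 (add !(c -> (a || !d)), !(c -> (!b || c))):
    !(c -> (a || !d)): α-rule — add c, !(a || !d).
    !(c -> (!b || c)): α-rule — add c, !(!b || c).
    !(a || !d): α-rule — add !a, !!d.
    !(!b || c): α-rule — add !!b, !c.
    × closes — contains both c and !c.
2 branches closed, 8 open.
Each open branch fixes some atoms; the unmentioned ones are free. Counting distinct full assignments: branch {c=F} (a, e, d, b) contributes 16 new; branch {b=F, c=F} (a, e, d) contributes 0 new; branch {a=T, c=F} (e, d, b) contributes 0 new; branch {c=F, d=F} (a, e, b) contributes 0 new; branch {a=T, b=F} (e, c, d) contributes 4 new; branch {a=T, c=T} (e, d, b) contributes 4 new; branch {b=F, d=F} (a, e, c) contributes 2 new; branch {c=T, d=F} (a, e, b) contributes 2 new. Total: 28.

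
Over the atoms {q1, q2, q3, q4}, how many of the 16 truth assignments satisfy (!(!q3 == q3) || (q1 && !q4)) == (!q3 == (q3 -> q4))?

Initial set: {((!(!q3 == q3) || (q1 && !q4)) == (!q3 == (q3 -> q4)))}.
((!(!q3 == q3) || (q1 && !q4)) == (!q3 == (q3 -> q4))): β-rule — branch into (!(!q3 == q3) || (q1 && !q4)), (!q3 == (q3 -> q4))  //  !(!(!q3 == q3) || (q1 && !q4)), !(!q3 == (q3 -> q4)).
  branch 1 (add (!(!q3 == q3) || (q1 && !q4)), (!q3 == (q3 -> q4))):
    (!(!q3 == q3) || (q1 && !q4)): β-rule — branch into !(!q3 == q3)  //  (q1 && !q4).
      branch 1.1 (add !(!q3 == q3)):
        (!q3 == (q3 -> q4)): β-rule — branch into !q3, (q3 -> q4)  //  !!q3, !(q3 -> q4).
          branch 1.1.1 (add !q3, (q3 -> q4)):
            !(!q3 == q3): β-rule — branch into !q3, !q3  //  !!q3, q3.
              branch 1.1.1.1 (add !q3, !q3):
                (q3 -> q4): β-rule — branch into !q3  //  q4.
                  branch 1.1.1.1.1 (add !q3):
                    ○ open, literals {q3=F}.
                  branch 1.1.1.1.2 (add q4):
                    ○ open, literals {q3=F, q4=T}.
              branch 1.1.1.2 (add !!q3, q3):
                × closes — contains both q3 and !q3.
          branch 1.1.2 (add !!q3, !(q3 -> q4)):
            !(q3 -> q4): α-rule — add q3, !q4.
            !(!q3 == q3): β-rule — branch into !q3, !q3  //  !!q3, q3.
              branch 1.1.2.1 (add !q3, !q3):
                × closes — contains both q3 and !q3.
              branch 1.1.2.2 (add !!q3, q3):
                ○ open, literals {q3=T, q4=F}.
      branch 1.2 (add (q1 && !q4)):
        (q1 && !q4): α-rule — add q1, !q4.
        (!q3 == (q3 -> q4)): β-rule — branch into !q3, (q3 -> q4)  //  !!q3, !(q3 -> q4).
          branch 1.2.1 (add !q3, (q3 -> q4)):
            (q3 -> q4): β-rule — branch into !q3  //  q4.
              branch 1.2.1.1 (add !q3):
                ○ open, literals {q1=T, q3=F, q4=F}.
              branch 1.2.1.2 (add q4):
                × closes — contains both q4 and !q4.
          branch 1.2.2 (add !!q3, !(q3 -> q4)):
            !(q3 -> q4): α-rule — add q3, !q4.
            ○ open, literals {q1=T, q3=T, q4=F}.
  branch 2 (add !(!(!q3 == q3) || (q1 && !q4)), !(!q3 == (q3 -> q4))):
    !(!(!q3 == q3) || (q1 && !q4)): α-rule — add !!(!q3 == q3), !(q1 && !q4).
    !(!q3 == (q3 -> q4)): β-rule — branch into !q3, !(q3 -> q4)  //  !!q3, (q3 -> q4).
      branch 2.1 (add !q3, !(q3 -> q4)):
        !(q3 -> q4): α-rule — add q3, !q4.
        × closes — contains both q3 and !q3.
      branch 2.2 (add !!q3, (q3 -> q4)):
        !!(!q3 == q3): β-rule — branch into !q3, q3  //  !!q3, !q3.
          branch 2.2.1 (add !q3, q3):
            × closes — contains both q3 and !q3.
          branch 2.2.2 (add !!q3, !q3):
            × closes — contains both q3 and !q3.
6 branches closed, 5 open.
Each open branch fixes some atoms; the unmentioned ones are free. Counting distinct full assignments: branch {q3=F} (q1, q2, q4) contributes 8 new; branch {q3=F, q4=T} (q1, q2) contributes 0 new; branch {q3=T, q4=F} (q1, q2) contributes 4 new; branch {q1=T, q3=F, q4=F} (q2) contributes 0 new; branch {q1=T, q3=T, q4=F} (q2) contributes 0 new. Total: 12.

12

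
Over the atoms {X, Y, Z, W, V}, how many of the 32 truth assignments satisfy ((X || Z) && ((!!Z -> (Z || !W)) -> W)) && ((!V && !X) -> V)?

Initial set: {(((X || Z) && ((!!Z -> (Z || !W)) -> W)) && ((!V && !X) -> V))}.
(((X || Z) && ((!!Z -> (Z || !W)) -> W)) && ((!V && !X) -> V)): α-rule — add ((X || Z) && ((!!Z -> (Z || !W)) -> W)), ((!V && !X) -> V).
((X || Z) && ((!!Z -> (Z || !W)) -> W)): α-rule — add (X || Z), ((!!Z -> (Z || !W)) -> W).
((!V && !X) -> V): β-rule — branch into !(!V && !X)  //  V.
  branch 1 (add !(!V && !X)):
    (X || Z): β-rule — branch into X  //  Z.
      branch 1.1 (add X):
        ((!!Z -> (Z || !W)) -> W): β-rule — branch into !(!!Z -> (Z || !W))  //  W.
          branch 1.1.1 (add !(!!Z -> (Z || !W))):
            !(!!Z -> (Z || !W)): α-rule — add !!Z, !(Z || !W).
            !!Z: drop double negation, giving Z.
            !(Z || !W): α-rule — add !Z, !!W.
            × closes — contains both Z and !Z.
          branch 1.1.2 (add W):
            !(!V && !X): β-rule — branch into !!V  //  !!X.
              branch 1.1.2.1 (add !!V):
                ○ open, literals {V=true, W=true, X=true}.
              branch 1.1.2.2 (add !!X):
                ○ open, literals {W=true, X=true}.
      branch 1.2 (add Z):
        ((!!Z -> (Z || !W)) -> W): β-rule — branch into !(!!Z -> (Z || !W))  //  W.
          branch 1.2.1 (add !(!!Z -> (Z || !W))):
            !(!!Z -> (Z || !W)): α-rule — add !!Z, !(Z || !W).
            !!Z: drop double negation, giving Z.
            !(Z || !W): α-rule — add !Z, !!W.
            × closes — contains both Z and !Z.
          branch 1.2.2 (add W):
            !(!V && !X): β-rule — branch into !!V  //  !!X.
              branch 1.2.2.1 (add !!V):
                ○ open, literals {V=true, W=true, Z=true}.
              branch 1.2.2.2 (add !!X):
                ○ open, literals {W=true, X=true, Z=true}.
  branch 2 (add V):
    (X || Z): β-rule — branch into X  //  Z.
      branch 2.1 (add X):
        ((!!Z -> (Z || !W)) -> W): β-rule — branch into !(!!Z -> (Z || !W))  //  W.
          branch 2.1.1 (add !(!!Z -> (Z || !W))):
            !(!!Z -> (Z || !W)): α-rule — add !!Z, !(Z || !W).
            !!Z: drop double negation, giving Z.
            !(Z || !W): α-rule — add !Z, !!W.
            × closes — contains both Z and !Z.
          branch 2.1.2 (add W):
            ○ open, literals {V=true, W=true, X=true}.
      branch 2.2 (add Z):
        ((!!Z -> (Z || !W)) -> W): β-rule — branch into !(!!Z -> (Z || !W))  //  W.
          branch 2.2.1 (add !(!!Z -> (Z || !W))):
            !(!!Z -> (Z || !W)): α-rule — add !!Z, !(Z || !W).
            !!Z: drop double negation, giving Z.
            !(Z || !W): α-rule — add !Z, !!W.
            × closes — contains both Z and !Z.
          branch 2.2.2 (add W):
            ○ open, literals {V=true, W=true, Z=true}.
4 branches closed, 6 open.
Each open branch fixes some atoms; the unmentioned ones are free. Counting distinct full assignments: branch {V=true, W=true, X=true} (Y, Z) contributes 4 new; branch {W=true, X=true} (Y, Z, V) contributes 4 new; branch {V=true, W=true, Z=true} (X, Y) contributes 2 new; branch {W=true, X=true, Z=true} (Y, V) contributes 0 new; branch {V=true, W=true, X=true} (Y, Z) contributes 0 new; branch {V=true, W=true, Z=true} (X, Y) contributes 0 new. Total: 10.

10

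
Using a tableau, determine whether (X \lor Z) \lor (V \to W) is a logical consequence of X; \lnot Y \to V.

Yes

Initial set: {X; (\lnot Y \to V); \lnot ((X \lor Z) \lor (V \to W))}.
\lnot ((X \lor Z) \lor (V \to W)): α-rule — add \lnot (X \lor Z), \lnot (V \to W).
\lnot (X \lor Z): α-rule — add \lnot X, \lnot Z.
× closes — contains both X and \lnot X.
All 1 branch closes.
Every branch closed, so the premises entail the conclusion.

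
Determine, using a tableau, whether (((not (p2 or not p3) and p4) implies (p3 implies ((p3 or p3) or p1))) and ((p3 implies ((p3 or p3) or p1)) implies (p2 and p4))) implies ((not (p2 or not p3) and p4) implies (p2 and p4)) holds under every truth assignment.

Valid

Assume the negation and expand:
Initial set: {not ((((not (p2 or not p3) and p4) implies (p3 implies ((p3 or p3) or p1))) and ((p3 implies ((p3 or p3) or p1)) implies (p2 and p4))) implies ((not (p2 or not p3) and p4) implies (p2 and p4)))}.
not ((((not (p2 or not p3) and p4) implies (p3 implies ((p3 or p3) or p1))) and ((p3 implies ((p3 or p3) or p1)) implies (p2 and p4))) implies ((not (p2 or not p3) and p4) implies (p2 and p4))): α-rule — add (((not (p2 or not p3) and p4) implies (p3 implies ((p3 or p3) or p1))) and ((p3 implies ((p3 or p3) or p1)) implies (p2 and p4))), not ((not (p2 or not p3) and p4) implies (p2 and p4)).
(((not (p2 or not p3) and p4) implies (p3 implies ((p3 or p3) or p1))) and ((p3 implies ((p3 or p3) or p1)) implies (p2 and p4))): α-rule — add ((not (p2 or not p3) and p4) implies (p3 implies ((p3 or p3) or p1))), ((p3 implies ((p3 or p3) or p1)) implies (p2 and p4)).
not ((not (p2 or not p3) and p4) implies (p2 and p4)): α-rule — add (not (p2 or not p3) and p4), not (p2 and p4).
(not (p2 or not p3) and p4): α-rule — add not (p2 or not p3), p4.
not (p2 or not p3): α-rule — add not p2, not not p3.
((not (p2 or not p3) and p4) implies (p3 implies ((p3 or p3) or p1))): β-rule — branch into not (not (p2 or not p3) and p4)  //  (p3 implies ((p3 or p3) or p1)).
  branch 1 (add not (not (p2 or not p3) and p4)):
    ((p3 implies ((p3 or p3) or p1)) implies (p2 and p4)): β-rule — branch into not (p3 implies ((p3 or p3) or p1))  //  (p2 and p4).
      branch 1.1 (add not (p3 implies ((p3 or p3) or p1))):
        not (p3 implies ((p3 or p3) or p1)): α-rule — add p3, not ((p3 or p3) or p1).
        not ((p3 or p3) or p1): α-rule — add not (p3 or p3), not p1.
        not (p3 or p3): α-rule — add not p3, not p3.
        × closes — contains both p3 and not p3.
      branch 1.2 (add (p2 and p4)):
        (p2 and p4): α-rule — add p2, p4.
        × closes — contains both p2 and not p2.
  branch 2 (add (p3 implies ((p3 or p3) or p1))):
    ((p3 implies ((p3 or p3) or p1)) implies (p2 and p4)): β-rule — branch into not (p3 implies ((p3 or p3) or p1))  //  (p2 and p4).
      branch 2.1 (add not (p3 implies ((p3 or p3) or p1))):
        not (p3 implies ((p3 or p3) or p1)): α-rule — add p3, not ((p3 or p3) or p1).
        not ((p3 or p3) or p1): α-rule — add not (p3 or p3), not p1.
        not (p3 or p3): α-rule — add not p3, not p3.
        × closes — contains both p3 and not p3.
      branch 2.2 (add (p2 and p4)):
        (p2 and p4): α-rule — add p2, p4.
        × closes — contains both p2 and not p2.
All 4 branches close.
Every branch closed, so the negation is unsatisfiable and the formula is valid.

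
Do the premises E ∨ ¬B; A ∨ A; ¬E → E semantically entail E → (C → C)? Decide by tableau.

Initial set: {T (E ∨ ¬B); T (A ∨ A); T (¬E → E); F (E → (C → C))}.
F (E → (C → C)): α-rule — add T E, F (C → C).
F (C → C): α-rule — add T C, F C.
× closes — contains both C and ¬C.
All 1 branch closes.
Every branch closed, so the premises entail the conclusion.

Yes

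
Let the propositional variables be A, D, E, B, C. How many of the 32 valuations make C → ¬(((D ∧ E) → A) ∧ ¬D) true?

24

Initial set: {(C → ¬(((D ∧ E) → A) ∧ ¬D))}.
(C → ¬(((D ∧ E) → A) ∧ ¬D)): β-rule — branch into ¬C  //  ¬(((D ∧ E) → A) ∧ ¬D).
  branch 1 (add ¬C):
    ○ open, literals {C=0}.
  branch 2 (add ¬(((D ∧ E) → A) ∧ ¬D)):
    ¬(((D ∧ E) → A) ∧ ¬D): β-rule — branch into ¬((D ∧ E) → A)  //  ¬¬D.
      branch 2.1 (add ¬((D ∧ E) → A)):
        ¬((D ∧ E) → A): α-rule — add (D ∧ E), ¬A.
        (D ∧ E): α-rule — add D, E.
        ○ open, literals {A=0, D=1, E=1}.
      branch 2.2 (add ¬¬D):
        ○ open, literals {D=1}.
0 branches closed, 3 open.
Each open branch fixes some atoms; the unmentioned ones are free. Counting distinct full assignments: branch {C=0} (A, D, E, B) contributes 16 new; branch {A=0, D=1, E=1} (B, C) contributes 2 new; branch {D=1} (A, E, B, C) contributes 6 new. Total: 24.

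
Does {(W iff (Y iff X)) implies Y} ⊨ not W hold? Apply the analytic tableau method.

No

Initial set: {T ((W iff (Y iff X)) implies Y); F not W}.
T ((W iff (Y iff X)) implies Y): β-rule — branch into F (W iff (Y iff X))  //  T Y.
  branch 1 (add F (W iff (Y iff X))):
    F (W iff (Y iff X)): β-rule — branch into T W, F (Y iff X)  //  F W, T (Y iff X).
      branch 1.1 (add T W, F (Y iff X)):
        F (Y iff X): β-rule — branch into T Y, F X  //  F Y, T X.
          branch 1.1.1 (add T Y, F X):
            ○ open, literals {W=1, X=0, Y=1}.
          branch 1.1.2 (add F Y, T X):
            ○ open, literals {W=1, X=1, Y=0}.
      branch 1.2 (add F W, T (Y iff X)):
        × closes — contains both W and not W.
  branch 2 (add T Y):
    ○ open, literals {W=1, Y=1}.
1 branch closed, 3 open.
An open branch gives a countermodel: W=1, X=0, Y=1 (unmentioned atoms arbitrary); the premises hold there but the conclusion fails.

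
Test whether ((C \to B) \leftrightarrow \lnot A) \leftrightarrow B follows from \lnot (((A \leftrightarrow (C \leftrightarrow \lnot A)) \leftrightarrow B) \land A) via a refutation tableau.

Initial set: {\lnot (((A \leftrightarrow (C \leftrightarrow \lnot A)) \leftrightarrow B) \land A); \lnot (((C \to B) \leftrightarrow \lnot A) \leftrightarrow B)}.
\lnot (((A \leftrightarrow (C \leftrightarrow \lnot A)) \leftrightarrow B) \land A): β-rule — branch into \lnot ((A \leftrightarrow (C \leftrightarrow \lnot A)) \leftrightarrow B)  //  \lnot A.
  branch 1 (add \lnot ((A \leftrightarrow (C \leftrightarrow \lnot A)) \leftrightarrow B)):
    \lnot (((C \to B) \leftrightarrow \lnot A) \leftrightarrow B): β-rule — branch into ((C \to B) \leftrightarrow \lnot A), \lnot B  //  \lnot ((C \to B) \leftrightarrow \lnot A), B.
      branch 1.1 (add ((C \to B) \leftrightarrow \lnot A), \lnot B):
        \lnot ((A \leftrightarrow (C \leftrightarrow \lnot A)) \leftrightarrow B): β-rule — branch into (A \leftrightarrow (C \leftrightarrow \lnot A)), \lnot B  //  \lnot (A \leftrightarrow (C \leftrightarrow \lnot A)), B.
          branch 1.1.1 (add (A \leftrightarrow (C \leftrightarrow \lnot A)), \lnot B):
            ((C \to B) \leftrightarrow \lnot A): β-rule — branch into (C \to B), \lnot A  //  \lnot (C \to B), \lnot \lnot A.
              branch 1.1.1.1 (add (C \to B), \lnot A):
                (A \leftrightarrow (C \leftrightarrow \lnot A)): β-rule — branch into A, (C \leftrightarrow \lnot A)  //  \lnot A, \lnot (C \leftrightarrow \lnot A).
                  branch 1.1.1.1.1 (add A, (C \leftrightarrow \lnot A)):
                    × closes — contains both A and \lnot A.
                  branch 1.1.1.1.2 (add \lnot A, \lnot (C \leftrightarrow \lnot A)):
                    (C \to B): β-rule — branch into \lnot C  //  B.
                      branch 1.1.1.1.2.1 (add \lnot C):
                        \lnot (C \leftrightarrow \lnot A): β-rule — branch into C, \lnot \lnot A  //  \lnot C, \lnot A.
                          branch 1.1.1.1.2.1.1 (add C, \lnot \lnot A):
                            × closes — contains both C and \lnot C.
                          branch 1.1.1.1.2.1.2 (add \lnot C, \lnot A):
                            ○ open, literals {A=false, B=false, C=false}.
                      branch 1.1.1.1.2.2 (add B):
                        × closes — contains both B and \lnot B.
              branch 1.1.1.2 (add \lnot (C \to B), \lnot \lnot A):
                \lnot (C \to B): α-rule — add C, \lnot B.
                (A \leftrightarrow (C \leftrightarrow \lnot A)): β-rule — branch into A, (C \leftrightarrow \lnot A)  //  \lnot A, \lnot (C \leftrightarrow \lnot A).
                  branch 1.1.1.2.1 (add A, (C \leftrightarrow \lnot A)):
                    (C \leftrightarrow \lnot A): β-rule — branch into C, \lnot A  //  \lnot C, \lnot \lnot A.
                      branch 1.1.1.2.1.1 (add C, \lnot A):
                        × closes — contains both A and \lnot A.
                      branch 1.1.1.2.1.2 (add \lnot C, \lnot \lnot A):
                        × closes — contains both C and \lnot C.
                  branch 1.1.1.2.2 (add \lnot A, \lnot (C \leftrightarrow \lnot A)):
                    × closes — contains both A and \lnot A.
          branch 1.1.2 (add \lnot (A \leftrightarrow (C \leftrightarrow \lnot A)), B):
            × closes — contains both B and \lnot B.
      branch 1.2 (add \lnot ((C \to B) \leftrightarrow \lnot A), B):
        \lnot ((A \leftrightarrow (C \leftrightarrow \lnot A)) \leftrightarrow B): β-rule — branch into (A \leftrightarrow (C \leftrightarrow \lnot A)), \lnot B  //  \lnot (A \leftrightarrow (C \leftrightarrow \lnot A)), B.
          branch 1.2.1 (add (A \leftrightarrow (C \leftrightarrow \lnot A)), \lnot B):
            × closes — contains both B and \lnot B.
          branch 1.2.2 (add \lnot (A \leftrightarrow (C \leftrightarrow \lnot A)), B):
            \lnot ((C \to B) \leftrightarrow \lnot A): β-rule — branch into (C \to B), \lnot \lnot A  //  \lnot (C \to B), \lnot A.
              branch 1.2.2.1 (add (C \to B), \lnot \lnot A):
                \lnot (A \leftrightarrow (C \leftrightarrow \lnot A)): β-rule — branch into A, \lnot (C \leftrightarrow \lnot A)  //  \lnot A, (C \leftrightarrow \lnot A).
                  branch 1.2.2.1.1 (add A, \lnot (C \leftrightarrow \lnot A)):
                    (C \to B): β-rule — branch into \lnot C  //  B.
                      branch 1.2.2.1.1.1 (add \lnot C):
                        \lnot (C \leftrightarrow \lnot A): β-rule — branch into C, \lnot \lnot A  //  \lnot C, \lnot A.
                          branch 1.2.2.1.1.1.1 (add C, \lnot \lnot A):
                            × closes — contains both C and \lnot C.
                          branch 1.2.2.1.1.1.2 (add \lnot C, \lnot A):
                            × closes — contains both A and \lnot A.
                      branch 1.2.2.1.1.2 (add B):
                        \lnot (C \leftrightarrow \lnot A): β-rule — branch into C, \lnot \lnot A  //  \lnot C, \lnot A.
                          branch 1.2.2.1.1.2.1 (add C, \lnot \lnot A):
                            ○ open, literals {A=true, B=true, C=true}.
                          branch 1.2.2.1.1.2.2 (add \lnot C, \lnot A):
                            × closes — contains both A and \lnot A.
                  branch 1.2.2.1.2 (add \lnot A, (C \leftrightarrow \lnot A)):
                    × closes — contains both A and \lnot A.
              branch 1.2.2.2 (add \lnot (C \to B), \lnot A):
                \lnot (C \to B): α-rule — add C, \lnot B.
                × closes — contains both B and \lnot B.
  branch 2 (add \lnot A):
    \lnot (((C \to B) \leftrightarrow \lnot A) \leftrightarrow B): β-rule — branch into ((C \to B) \leftrightarrow \lnot A), \lnot B  //  \lnot ((C \to B) \leftrightarrow \lnot A), B.
      branch 2.1 (add ((C \to B) \leftrightarrow \lnot A), \lnot B):
        ((C \to B) \leftrightarrow \lnot A): β-rule — branch into (C \to B), \lnot A  //  \lnot (C \to B), \lnot \lnot A.
          branch 2.1.1 (add (C \to B), \lnot A):
            (C \to B): β-rule — branch into \lnot C  //  B.
              branch 2.1.1.1 (add \lnot C):
                ○ open, literals {A=false, B=false, C=false}.
              branch 2.1.1.2 (add B):
                × closes — contains both B and \lnot B.
          branch 2.1.2 (add \lnot (C \to B), \lnot \lnot A):
            × closes — contains both A and \lnot A.
      branch 2.2 (add \lnot ((C \to B) \leftrightarrow \lnot A), B):
        \lnot ((C \to B) \leftrightarrow \lnot A): β-rule — branch into (C \to B), \lnot \lnot A  //  \lnot (C \to B), \lnot A.
          branch 2.2.1 (add (C \to B), \lnot \lnot A):
            × closes — contains both A and \lnot A.
          branch 2.2.2 (add \lnot (C \to B), \lnot A):
            \lnot (C \to B): α-rule — add C, \lnot B.
            × closes — contains both B and \lnot B.
17 branches closed, 3 open.
An open branch gives a countermodel: A=false, B=false, C=false (unmentioned atoms arbitrary); the premises hold there but the conclusion fails.

No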